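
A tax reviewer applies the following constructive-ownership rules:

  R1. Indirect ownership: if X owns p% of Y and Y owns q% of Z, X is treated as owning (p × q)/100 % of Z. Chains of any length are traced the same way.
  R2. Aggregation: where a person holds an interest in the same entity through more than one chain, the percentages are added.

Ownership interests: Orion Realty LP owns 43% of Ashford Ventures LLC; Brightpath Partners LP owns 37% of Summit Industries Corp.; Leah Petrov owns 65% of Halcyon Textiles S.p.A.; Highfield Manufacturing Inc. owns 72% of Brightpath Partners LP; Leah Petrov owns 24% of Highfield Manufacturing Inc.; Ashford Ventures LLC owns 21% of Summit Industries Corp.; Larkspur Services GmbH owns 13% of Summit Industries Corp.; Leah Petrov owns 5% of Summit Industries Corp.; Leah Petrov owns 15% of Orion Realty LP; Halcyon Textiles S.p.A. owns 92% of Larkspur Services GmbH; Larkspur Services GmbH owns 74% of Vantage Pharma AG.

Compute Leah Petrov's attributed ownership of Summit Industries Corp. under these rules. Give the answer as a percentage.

20.5221%

Chain via Highfield Manufacturing Inc. → Brightpath Partners LP (R1): 24% × 72% × 37% = 6.3936% of Summit Industries Corp.
Chain via Halcyon Textiles S.p.A. → Larkspur Services GmbH (R1): 65% × 92% × 13% = 7.774% of Summit Industries Corp.
Chain via Orion Realty LP → Ashford Ventures LLC (R1): 15% × 43% × 21% = 1.3545% of Summit Industries Corp.
Direct interest in Summit Industries Corp: 5%.
Aggregating (R2): 6.3936% + 7.774% + 1.3545% + 5% = 20.5221%.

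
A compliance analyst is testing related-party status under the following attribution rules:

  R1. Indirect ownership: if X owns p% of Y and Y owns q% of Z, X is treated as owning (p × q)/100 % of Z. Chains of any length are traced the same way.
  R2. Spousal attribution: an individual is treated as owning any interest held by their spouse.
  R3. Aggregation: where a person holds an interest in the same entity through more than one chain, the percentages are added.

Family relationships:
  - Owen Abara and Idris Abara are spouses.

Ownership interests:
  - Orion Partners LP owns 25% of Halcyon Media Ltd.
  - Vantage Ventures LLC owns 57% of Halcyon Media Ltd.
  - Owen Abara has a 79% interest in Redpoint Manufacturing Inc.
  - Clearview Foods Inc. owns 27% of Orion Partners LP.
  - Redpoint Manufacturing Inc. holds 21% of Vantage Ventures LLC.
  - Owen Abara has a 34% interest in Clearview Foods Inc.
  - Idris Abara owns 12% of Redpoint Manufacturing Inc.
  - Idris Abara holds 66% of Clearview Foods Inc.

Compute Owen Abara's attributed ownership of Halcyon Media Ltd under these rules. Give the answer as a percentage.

17.6427%

By spousal attribution (R2), Owen Abara is treated as also owning Idris Abara's interest in Clearview Foods Inc, giving 34% + 66% = 100%.
By spousal attribution (R2), Owen Abara is treated as also owning Idris Abara's interest in Redpoint Manufacturing Inc, giving 79% + 12% = 91%.
Chain via Clearview Foods Inc. → Orion Partners LP (R1): 100% × 27% × 25% = 6.75% of Halcyon Media Ltd.
Chain via Redpoint Manufacturing Inc. → Vantage Ventures LLC (R1): 91% × 21% × 57% = 10.8927% of Halcyon Media Ltd.
Aggregating (R3): 6.75% + 10.8927% = 17.6427%.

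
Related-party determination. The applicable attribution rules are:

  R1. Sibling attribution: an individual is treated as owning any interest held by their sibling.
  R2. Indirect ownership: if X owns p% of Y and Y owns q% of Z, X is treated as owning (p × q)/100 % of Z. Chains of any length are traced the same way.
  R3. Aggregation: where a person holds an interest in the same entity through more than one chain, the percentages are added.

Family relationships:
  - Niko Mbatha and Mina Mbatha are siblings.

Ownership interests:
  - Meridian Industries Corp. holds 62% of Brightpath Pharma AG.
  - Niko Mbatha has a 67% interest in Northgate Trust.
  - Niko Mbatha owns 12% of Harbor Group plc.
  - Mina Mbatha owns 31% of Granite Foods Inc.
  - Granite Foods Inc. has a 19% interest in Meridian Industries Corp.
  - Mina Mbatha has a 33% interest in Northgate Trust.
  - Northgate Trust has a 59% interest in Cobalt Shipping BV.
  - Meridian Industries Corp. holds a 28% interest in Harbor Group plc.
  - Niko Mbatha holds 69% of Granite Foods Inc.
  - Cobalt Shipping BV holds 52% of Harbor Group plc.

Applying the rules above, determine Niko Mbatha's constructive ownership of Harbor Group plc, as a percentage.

48%

By sibling attribution (R1), Niko Mbatha is treated as also owning Mina Mbatha's interest in Northgate Trust, giving 67% + 33% = 100%.
By sibling attribution (R1), Niko Mbatha is treated as also owning Mina Mbatha's interest in Granite Foods Inc, giving 69% + 31% = 100%.
Chain via Northgate Trust → Cobalt Shipping BV (R2): 100% × 59% × 52% = 30.68% of Harbor Group plc.
Chain via Granite Foods Inc. → Meridian Industries Corp. (R2): 100% × 19% × 28% = 5.32% of Harbor Group plc.
Direct interest in Harbor Group plc: 12%.
Aggregating (R3): 30.68% + 5.32% + 12% = 48%.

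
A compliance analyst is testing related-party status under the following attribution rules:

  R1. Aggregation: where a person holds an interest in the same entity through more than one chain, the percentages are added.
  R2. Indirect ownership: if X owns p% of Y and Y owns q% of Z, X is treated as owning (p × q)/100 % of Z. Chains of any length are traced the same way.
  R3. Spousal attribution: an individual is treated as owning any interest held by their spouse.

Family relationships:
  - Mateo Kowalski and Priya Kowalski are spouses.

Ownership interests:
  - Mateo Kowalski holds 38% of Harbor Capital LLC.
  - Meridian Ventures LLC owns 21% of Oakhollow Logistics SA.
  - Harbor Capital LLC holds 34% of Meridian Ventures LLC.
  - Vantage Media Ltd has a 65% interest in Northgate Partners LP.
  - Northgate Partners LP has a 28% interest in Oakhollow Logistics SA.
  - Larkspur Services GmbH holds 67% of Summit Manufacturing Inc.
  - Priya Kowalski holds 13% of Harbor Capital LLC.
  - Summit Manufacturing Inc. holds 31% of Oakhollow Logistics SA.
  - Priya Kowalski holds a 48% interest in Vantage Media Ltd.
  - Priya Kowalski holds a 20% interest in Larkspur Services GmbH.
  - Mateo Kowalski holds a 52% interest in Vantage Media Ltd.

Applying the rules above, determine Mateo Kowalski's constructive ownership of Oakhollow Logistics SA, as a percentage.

25.9954%

By spousal attribution (R3), Mateo Kowalski is treated as also owning Priya Kowalski's interest in Vantage Media Ltd, giving 52% + 48% = 100%.
By spousal attribution (R3), Mateo Kowalski is treated as also owning Priya Kowalski's interest in Harbor Capital LLC, giving 38% + 13% = 51%.
By spousal attribution (R3), Mateo Kowalski is treated as owning Priya Kowalski's 20% interest in Larkspur Services GmbH.
Chain via Vantage Media Ltd → Northgate Partners LP (R2): 100% × 65% × 28% = 18.2% of Oakhollow Logistics SA.
Chain via Harbor Capital LLC → Meridian Ventures LLC (R2): 51% × 34% × 21% = 3.6414% of Oakhollow Logistics SA.
Chain via Larkspur Services GmbH → Summit Manufacturing Inc. (R2): 20% × 67% × 31% = 4.154% of Oakhollow Logistics SA.
Aggregating (R1): 18.2% + 3.6414% + 4.154% = 25.9954%.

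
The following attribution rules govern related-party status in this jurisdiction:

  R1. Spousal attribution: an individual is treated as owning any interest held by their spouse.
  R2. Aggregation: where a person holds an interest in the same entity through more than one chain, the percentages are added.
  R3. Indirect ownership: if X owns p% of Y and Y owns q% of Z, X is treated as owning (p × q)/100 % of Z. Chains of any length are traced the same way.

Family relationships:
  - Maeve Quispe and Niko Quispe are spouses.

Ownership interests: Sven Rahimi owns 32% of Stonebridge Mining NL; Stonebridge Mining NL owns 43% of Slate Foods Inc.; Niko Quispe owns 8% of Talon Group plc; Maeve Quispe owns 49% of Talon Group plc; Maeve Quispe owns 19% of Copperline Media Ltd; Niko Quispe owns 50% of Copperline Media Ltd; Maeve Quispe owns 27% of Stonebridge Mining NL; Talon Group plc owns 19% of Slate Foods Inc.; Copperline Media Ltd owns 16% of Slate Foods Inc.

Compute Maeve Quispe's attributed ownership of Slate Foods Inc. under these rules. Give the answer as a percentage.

33.48%

By spousal attribution (R1), Maeve Quispe is treated as also owning Niko Quispe's interest in Talon Group plc, giving 49% + 8% = 57%.
By spousal attribution (R1), Maeve Quispe is treated as also owning Niko Quispe's interest in Copperline Media Ltd, giving 19% + 50% = 69%.
Chain via Talon Group plc (R3): 57% × 19% = 10.83% of Slate Foods Inc.
Chain via Copperline Media Ltd (R3): 69% × 16% = 11.04% of Slate Foods Inc.
Chain via Stonebridge Mining NL (R3): 27% × 43% = 11.61% of Slate Foods Inc.
Aggregating (R2): 10.83% + 11.04% + 11.61% = 33.48%.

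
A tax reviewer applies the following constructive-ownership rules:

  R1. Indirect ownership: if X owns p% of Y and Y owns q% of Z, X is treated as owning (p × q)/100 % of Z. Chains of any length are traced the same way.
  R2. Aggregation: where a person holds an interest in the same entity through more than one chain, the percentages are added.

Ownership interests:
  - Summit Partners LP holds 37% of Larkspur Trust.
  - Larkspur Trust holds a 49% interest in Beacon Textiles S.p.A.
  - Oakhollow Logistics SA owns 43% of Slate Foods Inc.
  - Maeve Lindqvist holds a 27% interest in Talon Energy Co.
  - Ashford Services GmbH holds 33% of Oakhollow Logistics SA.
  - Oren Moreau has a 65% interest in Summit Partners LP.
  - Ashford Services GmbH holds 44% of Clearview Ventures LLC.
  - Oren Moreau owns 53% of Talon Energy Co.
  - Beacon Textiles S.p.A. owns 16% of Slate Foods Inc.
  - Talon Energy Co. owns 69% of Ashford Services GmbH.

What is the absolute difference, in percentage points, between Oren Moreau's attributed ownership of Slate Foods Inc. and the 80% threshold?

72.925197

Chain via Summit Partners LP → Larkspur Trust → Beacon Textiles S.p.A. (R1): 65% × 37% × 49% × 16% = 1.88552% of Slate Foods Inc.
Chain via Talon Energy Co. → Ashford Services GmbH → Oakhollow Logistics SA (R1): 53% × 69% × 33% × 43% = 5.189283% of Slate Foods Inc.
Aggregating (R2): 1.88552% + 5.189283% = 7.074803%.
7.074803% falls short of the 80% threshold by 72.925197 percentage points.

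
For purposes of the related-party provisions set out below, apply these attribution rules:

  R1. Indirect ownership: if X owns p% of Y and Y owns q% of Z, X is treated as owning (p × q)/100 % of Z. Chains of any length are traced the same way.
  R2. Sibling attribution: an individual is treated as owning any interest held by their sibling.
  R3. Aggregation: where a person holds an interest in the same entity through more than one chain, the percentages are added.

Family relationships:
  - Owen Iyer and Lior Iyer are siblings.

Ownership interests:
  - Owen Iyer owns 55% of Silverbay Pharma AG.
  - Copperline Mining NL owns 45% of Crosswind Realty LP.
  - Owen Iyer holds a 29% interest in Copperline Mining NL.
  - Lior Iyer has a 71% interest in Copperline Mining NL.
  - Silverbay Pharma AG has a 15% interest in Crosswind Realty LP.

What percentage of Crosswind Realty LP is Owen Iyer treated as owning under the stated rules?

By sibling attribution (R2), Owen Iyer is treated as also owning Lior Iyer's interest in Copperline Mining NL, giving 29% + 71% = 100%.
Chain via Copperline Mining NL (R1): 100% × 45% = 45% of Crosswind Realty LP.
Chain via Silverbay Pharma AG (R1): 55% × 15% = 8.25% of Crosswind Realty LP.
Aggregating (R3): 45% + 8.25% = 53.25%.

53.25%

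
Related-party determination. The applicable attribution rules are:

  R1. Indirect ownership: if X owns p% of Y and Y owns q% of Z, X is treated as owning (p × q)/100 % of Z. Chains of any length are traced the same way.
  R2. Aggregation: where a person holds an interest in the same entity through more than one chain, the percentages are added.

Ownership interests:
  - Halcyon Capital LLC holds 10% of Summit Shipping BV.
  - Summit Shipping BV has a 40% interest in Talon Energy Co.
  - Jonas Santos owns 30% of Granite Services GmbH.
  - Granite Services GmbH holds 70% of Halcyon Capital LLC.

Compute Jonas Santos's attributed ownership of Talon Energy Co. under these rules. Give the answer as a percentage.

Chain via Granite Services GmbH → Halcyon Capital LLC → Summit Shipping BV (R1): 30% × 70% × 10% × 40% = 0.84% of Talon Energy Co.

0.84%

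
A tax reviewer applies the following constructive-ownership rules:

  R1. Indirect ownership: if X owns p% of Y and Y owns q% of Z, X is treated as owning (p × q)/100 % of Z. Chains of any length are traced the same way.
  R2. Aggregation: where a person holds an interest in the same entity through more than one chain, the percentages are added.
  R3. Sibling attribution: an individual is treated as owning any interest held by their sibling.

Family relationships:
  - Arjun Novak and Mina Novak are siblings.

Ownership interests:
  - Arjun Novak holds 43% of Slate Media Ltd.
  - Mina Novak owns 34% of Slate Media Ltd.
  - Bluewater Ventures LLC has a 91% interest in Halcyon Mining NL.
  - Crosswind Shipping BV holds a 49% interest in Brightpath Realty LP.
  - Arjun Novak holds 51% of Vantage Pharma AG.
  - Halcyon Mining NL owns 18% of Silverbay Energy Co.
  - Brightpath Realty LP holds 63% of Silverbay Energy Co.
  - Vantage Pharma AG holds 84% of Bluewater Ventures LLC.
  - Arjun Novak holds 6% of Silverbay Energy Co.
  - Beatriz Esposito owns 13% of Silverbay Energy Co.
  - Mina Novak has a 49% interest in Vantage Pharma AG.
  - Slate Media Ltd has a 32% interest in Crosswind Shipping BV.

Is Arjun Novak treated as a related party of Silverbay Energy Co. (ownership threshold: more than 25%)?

By sibling attribution (R3), Arjun Novak is treated as also owning Mina Novak's interest in Vantage Pharma AG, giving 51% + 49% = 100%.
By sibling attribution (R3), Arjun Novak is treated as also owning Mina Novak's interest in Slate Media Ltd, giving 43% + 34% = 77%.
Chain via Vantage Pharma AG → Bluewater Ventures LLC → Halcyon Mining NL (R1): 100% × 84% × 91% × 18% = 13.7592% of Silverbay Energy Co.
Chain via Slate Media Ltd → Crosswind Shipping BV → Brightpath Realty LP (R1): 77% × 32% × 49% × 63% = 7.606368% of Silverbay Energy Co.
Direct interest in Silverbay Energy Co: 6%.
Aggregating (R2): 13.7592% + 7.606368% + 6% = 27.365568%.
27.365568% exceeds the 25% threshold, so Arjun is a related party to Silverbay Energy Co.

Yes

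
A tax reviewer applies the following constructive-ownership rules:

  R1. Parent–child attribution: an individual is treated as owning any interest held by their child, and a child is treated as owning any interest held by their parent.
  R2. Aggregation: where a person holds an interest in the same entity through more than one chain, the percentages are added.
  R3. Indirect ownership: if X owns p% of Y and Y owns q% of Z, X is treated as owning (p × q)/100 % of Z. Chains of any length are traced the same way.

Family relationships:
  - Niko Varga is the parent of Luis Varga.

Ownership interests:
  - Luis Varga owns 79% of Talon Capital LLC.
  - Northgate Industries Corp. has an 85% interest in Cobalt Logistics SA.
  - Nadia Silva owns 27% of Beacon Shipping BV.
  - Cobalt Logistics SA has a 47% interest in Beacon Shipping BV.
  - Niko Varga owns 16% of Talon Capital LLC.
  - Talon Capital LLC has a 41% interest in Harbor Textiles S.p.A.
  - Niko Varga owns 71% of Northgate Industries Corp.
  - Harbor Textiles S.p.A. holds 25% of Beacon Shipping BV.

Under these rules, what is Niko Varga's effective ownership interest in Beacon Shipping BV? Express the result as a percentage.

By parent–child attribution (R1), Niko Varga is treated as also owning Luis Varga's interest in Talon Capital LLC, giving 16% + 79% = 95%.
Chain via Talon Capital LLC → Harbor Textiles S.p.A. (R3): 95% × 41% × 25% = 9.7375% of Beacon Shipping BV.
Chain via Northgate Industries Corp. → Cobalt Logistics SA (R3): 71% × 85% × 47% = 28.3645% of Beacon Shipping BV.
Aggregating (R2): 9.7375% + 28.3645% = 38.102%.

38.102%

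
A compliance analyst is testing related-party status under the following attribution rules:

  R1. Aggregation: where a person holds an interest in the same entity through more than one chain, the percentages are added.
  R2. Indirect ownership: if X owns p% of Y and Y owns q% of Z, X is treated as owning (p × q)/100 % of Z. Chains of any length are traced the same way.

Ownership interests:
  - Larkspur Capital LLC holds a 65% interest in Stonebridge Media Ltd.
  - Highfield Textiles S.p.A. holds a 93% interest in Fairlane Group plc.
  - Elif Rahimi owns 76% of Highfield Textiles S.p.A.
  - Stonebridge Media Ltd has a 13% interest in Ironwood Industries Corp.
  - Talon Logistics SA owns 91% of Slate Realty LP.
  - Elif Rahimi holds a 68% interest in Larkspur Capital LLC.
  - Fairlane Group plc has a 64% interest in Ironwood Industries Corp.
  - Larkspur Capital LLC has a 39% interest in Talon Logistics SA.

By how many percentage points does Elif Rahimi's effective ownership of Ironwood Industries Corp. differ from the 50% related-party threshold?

Chain via Highfield Textiles S.p.A. → Fairlane Group plc (R2): 76% × 93% × 64% = 45.2352% of Ironwood Industries Corp.
Chain via Larkspur Capital LLC → Stonebridge Media Ltd (R2): 68% × 65% × 13% = 5.746% of Ironwood Industries Corp.
Aggregating (R1): 45.2352% + 5.746% = 50.9812%.
50.9812% exceeds the 50% threshold by 0.9812 percentage points.

0.9812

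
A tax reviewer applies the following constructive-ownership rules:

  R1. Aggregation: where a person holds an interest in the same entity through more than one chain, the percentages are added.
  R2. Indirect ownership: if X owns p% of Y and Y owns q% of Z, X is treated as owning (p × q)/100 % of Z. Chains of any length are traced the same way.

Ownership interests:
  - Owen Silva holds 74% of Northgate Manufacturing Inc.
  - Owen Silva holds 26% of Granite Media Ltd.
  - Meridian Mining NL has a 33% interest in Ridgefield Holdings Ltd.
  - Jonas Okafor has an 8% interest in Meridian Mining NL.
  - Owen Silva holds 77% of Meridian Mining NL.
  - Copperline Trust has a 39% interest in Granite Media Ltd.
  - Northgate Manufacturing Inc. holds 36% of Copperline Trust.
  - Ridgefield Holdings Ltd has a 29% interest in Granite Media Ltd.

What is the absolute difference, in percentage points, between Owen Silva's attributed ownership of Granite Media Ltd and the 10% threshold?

33.7585

Chain via Northgate Manufacturing Inc. → Copperline Trust (R2): 74% × 36% × 39% = 10.3896% of Granite Media Ltd.
Chain via Meridian Mining NL → Ridgefield Holdings Ltd (R2): 77% × 33% × 29% = 7.3689% of Granite Media Ltd.
Direct interest in Granite Media Ltd: 26%.
Aggregating (R1): 10.3896% + 7.3689% + 26% = 43.7585%.
43.7585% exceeds the 10% threshold by 33.7585 percentage points.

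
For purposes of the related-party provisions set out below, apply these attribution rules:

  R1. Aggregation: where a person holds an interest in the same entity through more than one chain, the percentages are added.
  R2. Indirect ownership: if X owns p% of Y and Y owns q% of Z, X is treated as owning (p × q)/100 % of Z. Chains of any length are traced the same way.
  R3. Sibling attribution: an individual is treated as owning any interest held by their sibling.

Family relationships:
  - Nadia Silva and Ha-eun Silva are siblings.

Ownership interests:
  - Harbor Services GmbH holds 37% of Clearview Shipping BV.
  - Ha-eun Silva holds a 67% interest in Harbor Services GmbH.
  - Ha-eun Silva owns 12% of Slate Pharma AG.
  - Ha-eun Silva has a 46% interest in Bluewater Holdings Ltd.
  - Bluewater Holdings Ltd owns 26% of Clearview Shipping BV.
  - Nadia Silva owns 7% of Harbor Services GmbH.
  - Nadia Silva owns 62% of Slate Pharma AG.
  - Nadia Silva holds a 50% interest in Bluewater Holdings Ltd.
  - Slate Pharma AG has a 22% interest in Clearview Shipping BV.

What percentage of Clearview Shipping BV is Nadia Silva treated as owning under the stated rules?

By sibling attribution (R3), Nadia Silva is treated as also owning Ha-eun Silva's interest in Harbor Services GmbH, giving 7% + 67% = 74%.
By sibling attribution (R3), Nadia Silva is treated as also owning Ha-eun Silva's interest in Slate Pharma AG, giving 62% + 12% = 74%.
By sibling attribution (R3), Nadia Silva is treated as also owning Ha-eun Silva's interest in Bluewater Holdings Ltd, giving 50% + 46% = 96%.
Chain via Harbor Services GmbH (R2): 74% × 37% = 27.38% of Clearview Shipping BV.
Chain via Slate Pharma AG (R2): 74% × 22% = 16.28% of Clearview Shipping BV.
Chain via Bluewater Holdings Ltd (R2): 96% × 26% = 24.96% of Clearview Shipping BV.
Aggregating (R1): 27.38% + 16.28% + 24.96% = 68.62%.

68.62%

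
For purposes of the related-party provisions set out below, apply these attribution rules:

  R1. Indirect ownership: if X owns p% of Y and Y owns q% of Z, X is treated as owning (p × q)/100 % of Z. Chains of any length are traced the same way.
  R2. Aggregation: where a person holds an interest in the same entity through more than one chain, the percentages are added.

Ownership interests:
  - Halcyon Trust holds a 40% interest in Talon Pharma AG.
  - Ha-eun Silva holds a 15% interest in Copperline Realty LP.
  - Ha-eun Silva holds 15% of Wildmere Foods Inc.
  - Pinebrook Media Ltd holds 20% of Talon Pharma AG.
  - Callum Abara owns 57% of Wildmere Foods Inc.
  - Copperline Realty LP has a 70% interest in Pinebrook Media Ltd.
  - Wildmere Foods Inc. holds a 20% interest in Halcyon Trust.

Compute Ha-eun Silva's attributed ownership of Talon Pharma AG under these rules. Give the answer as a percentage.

3.3%

Chain via Wildmere Foods Inc. → Halcyon Trust (R1): 15% × 20% × 40% = 1.2% of Talon Pharma AG.
Chain via Copperline Realty LP → Pinebrook Media Ltd (R1): 15% × 70% × 20% = 2.1% of Talon Pharma AG.
Aggregating (R2): 1.2% + 2.1% = 3.3%.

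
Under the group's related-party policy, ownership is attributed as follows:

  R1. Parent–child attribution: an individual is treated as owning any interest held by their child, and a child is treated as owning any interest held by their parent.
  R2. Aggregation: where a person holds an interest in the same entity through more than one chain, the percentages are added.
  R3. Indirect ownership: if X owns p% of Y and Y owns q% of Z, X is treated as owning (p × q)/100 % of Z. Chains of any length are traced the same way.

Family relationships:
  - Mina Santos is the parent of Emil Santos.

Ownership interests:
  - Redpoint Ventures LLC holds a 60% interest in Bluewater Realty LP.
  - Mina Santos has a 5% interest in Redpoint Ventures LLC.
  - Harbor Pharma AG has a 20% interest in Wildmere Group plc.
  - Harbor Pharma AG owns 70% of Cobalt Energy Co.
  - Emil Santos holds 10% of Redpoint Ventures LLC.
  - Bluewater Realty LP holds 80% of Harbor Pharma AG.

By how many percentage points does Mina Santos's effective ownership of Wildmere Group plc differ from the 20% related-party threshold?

18.56

By parent–child attribution (R1), Mina Santos is treated as also owning Emil Santos's interest in Redpoint Ventures LLC, giving 5% + 10% = 15%.
Chain via Redpoint Ventures LLC → Bluewater Realty LP → Harbor Pharma AG (R3): 15% × 60% × 80% × 20% = 1.44% of Wildmere Group plc.
1.44% falls short of the 20% threshold by 18.56 percentage points.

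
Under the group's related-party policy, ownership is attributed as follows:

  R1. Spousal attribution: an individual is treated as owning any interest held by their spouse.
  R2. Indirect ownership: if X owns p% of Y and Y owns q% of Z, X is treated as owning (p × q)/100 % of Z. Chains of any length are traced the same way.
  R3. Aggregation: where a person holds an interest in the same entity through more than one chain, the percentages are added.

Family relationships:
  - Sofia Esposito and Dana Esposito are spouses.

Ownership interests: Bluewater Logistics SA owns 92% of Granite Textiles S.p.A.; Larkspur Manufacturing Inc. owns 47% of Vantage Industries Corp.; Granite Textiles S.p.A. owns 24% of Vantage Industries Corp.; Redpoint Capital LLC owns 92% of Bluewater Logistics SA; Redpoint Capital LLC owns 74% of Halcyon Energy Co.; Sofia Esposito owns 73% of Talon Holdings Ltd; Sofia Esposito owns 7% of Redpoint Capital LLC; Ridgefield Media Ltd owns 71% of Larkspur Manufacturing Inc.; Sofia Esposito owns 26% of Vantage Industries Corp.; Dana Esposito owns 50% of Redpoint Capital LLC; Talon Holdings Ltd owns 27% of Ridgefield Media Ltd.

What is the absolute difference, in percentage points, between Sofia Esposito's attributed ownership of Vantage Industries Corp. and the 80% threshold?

35.844021

By spousal attribution (R1), Sofia Esposito is treated as also owning Dana Esposito's interest in Redpoint Capital LLC, giving 7% + 50% = 57%.
Chain via Redpoint Capital LLC → Bluewater Logistics SA → Granite Textiles S.p.A. (R2): 57% × 92% × 92% × 24% = 11.578752% of Vantage Industries Corp.
Chain via Talon Holdings Ltd → Ridgefield Media Ltd → Larkspur Manufacturing Inc. (R2): 73% × 27% × 71% × 47% = 6.577227% of Vantage Industries Corp.
Direct interest in Vantage Industries Corp: 26%.
Aggregating (R3): 11.578752% + 6.577227% + 26% = 44.155979%.
44.155979% falls short of the 80% threshold by 35.844021 percentage points.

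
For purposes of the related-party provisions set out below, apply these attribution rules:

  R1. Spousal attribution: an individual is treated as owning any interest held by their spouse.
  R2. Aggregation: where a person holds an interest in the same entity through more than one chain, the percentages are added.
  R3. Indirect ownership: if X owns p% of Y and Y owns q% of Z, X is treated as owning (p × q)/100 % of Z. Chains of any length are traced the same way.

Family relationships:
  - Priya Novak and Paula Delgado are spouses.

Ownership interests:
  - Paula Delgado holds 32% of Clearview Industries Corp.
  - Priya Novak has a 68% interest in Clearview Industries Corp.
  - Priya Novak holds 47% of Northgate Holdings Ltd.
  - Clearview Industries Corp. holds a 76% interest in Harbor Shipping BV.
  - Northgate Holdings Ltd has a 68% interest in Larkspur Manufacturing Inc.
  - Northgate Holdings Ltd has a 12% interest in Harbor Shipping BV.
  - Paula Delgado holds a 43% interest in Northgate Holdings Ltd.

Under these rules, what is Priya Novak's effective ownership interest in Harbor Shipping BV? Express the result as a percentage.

86.8%

By spousal attribution (R1), Priya Novak is treated as also owning Paula Delgado's interest in Northgate Holdings Ltd, giving 47% + 43% = 90%.
By spousal attribution (R1), Priya Novak is treated as also owning Paula Delgado's interest in Clearview Industries Corp, giving 68% + 32% = 100%.
Chain via Northgate Holdings Ltd (R3): 90% × 12% = 10.8% of Harbor Shipping BV.
Chain via Clearview Industries Corp. (R3): 100% × 76% = 76% of Harbor Shipping BV.
Aggregating (R2): 10.8% + 76% = 86.8%.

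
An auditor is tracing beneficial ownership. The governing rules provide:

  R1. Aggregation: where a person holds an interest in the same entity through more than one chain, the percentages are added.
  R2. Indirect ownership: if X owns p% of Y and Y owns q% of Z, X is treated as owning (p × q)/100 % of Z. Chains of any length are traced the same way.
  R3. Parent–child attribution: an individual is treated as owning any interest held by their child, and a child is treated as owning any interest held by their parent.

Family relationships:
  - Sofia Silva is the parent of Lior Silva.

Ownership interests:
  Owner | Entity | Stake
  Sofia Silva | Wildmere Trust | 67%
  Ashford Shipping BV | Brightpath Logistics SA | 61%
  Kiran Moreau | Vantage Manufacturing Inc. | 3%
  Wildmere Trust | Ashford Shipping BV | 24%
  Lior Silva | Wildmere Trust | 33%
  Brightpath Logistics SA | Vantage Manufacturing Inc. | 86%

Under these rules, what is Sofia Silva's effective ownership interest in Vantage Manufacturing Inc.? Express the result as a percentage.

By parent–child attribution (R3), Sofia Silva is treated as also owning Lior Silva's interest in Wildmere Trust, giving 67% + 33% = 100%.
Chain via Wildmere Trust → Ashford Shipping BV → Brightpath Logistics SA (R2): 100% × 24% × 61% × 86% = 12.5904% of Vantage Manufacturing Inc.

12.5904%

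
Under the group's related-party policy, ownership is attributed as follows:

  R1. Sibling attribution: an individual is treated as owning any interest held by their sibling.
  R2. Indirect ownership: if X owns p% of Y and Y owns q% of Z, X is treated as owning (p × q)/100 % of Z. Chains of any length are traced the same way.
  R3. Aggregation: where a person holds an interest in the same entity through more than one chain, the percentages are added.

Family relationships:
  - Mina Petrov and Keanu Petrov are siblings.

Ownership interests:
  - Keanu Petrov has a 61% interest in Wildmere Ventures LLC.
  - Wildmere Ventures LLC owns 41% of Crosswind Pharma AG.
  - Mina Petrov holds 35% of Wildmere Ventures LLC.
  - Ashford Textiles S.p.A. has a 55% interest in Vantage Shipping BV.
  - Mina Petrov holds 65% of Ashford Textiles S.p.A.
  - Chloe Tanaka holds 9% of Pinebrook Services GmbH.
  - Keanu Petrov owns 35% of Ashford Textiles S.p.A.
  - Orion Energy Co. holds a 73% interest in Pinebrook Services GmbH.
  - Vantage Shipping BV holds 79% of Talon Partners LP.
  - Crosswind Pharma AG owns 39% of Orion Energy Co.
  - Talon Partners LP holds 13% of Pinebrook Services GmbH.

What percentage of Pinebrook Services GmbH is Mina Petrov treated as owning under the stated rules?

16.854292%

By sibling attribution (R1), Mina Petrov is treated as also owning Keanu Petrov's interest in Ashford Textiles S.p.A, giving 65% + 35% = 100%.
By sibling attribution (R1), Mina Petrov is treated as also owning Keanu Petrov's interest in Wildmere Ventures LLC, giving 35% + 61% = 96%.
Chain via Ashford Textiles S.p.A. → Vantage Shipping BV → Talon Partners LP (R2): 100% × 55% × 79% × 13% = 5.6485% of Pinebrook Services GmbH.
Chain via Wildmere Ventures LLC → Crosswind Pharma AG → Orion Energy Co. (R2): 96% × 41% × 39% × 73% = 11.205792% of Pinebrook Services GmbH.
Aggregating (R3): 5.6485% + 11.205792% = 16.854292%.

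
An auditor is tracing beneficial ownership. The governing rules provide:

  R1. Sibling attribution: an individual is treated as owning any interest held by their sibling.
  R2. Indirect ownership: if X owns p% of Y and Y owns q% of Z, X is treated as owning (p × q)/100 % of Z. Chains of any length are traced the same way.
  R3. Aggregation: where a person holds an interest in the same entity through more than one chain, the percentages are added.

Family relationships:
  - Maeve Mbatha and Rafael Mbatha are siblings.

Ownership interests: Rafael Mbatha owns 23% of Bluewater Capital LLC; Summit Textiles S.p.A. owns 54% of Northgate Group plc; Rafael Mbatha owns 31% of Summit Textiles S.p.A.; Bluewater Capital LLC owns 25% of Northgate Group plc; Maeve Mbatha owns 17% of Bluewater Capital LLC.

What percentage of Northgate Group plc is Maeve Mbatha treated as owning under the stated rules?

26.74%

By sibling attribution (R1), Maeve Mbatha is treated as also owning Rafael Mbatha's interest in Bluewater Capital LLC, giving 17% + 23% = 40%.
By sibling attribution (R1), Maeve Mbatha is treated as owning Rafael Mbatha's 31% interest in Summit Textiles S.p.A.
Chain via Bluewater Capital LLC (R2): 40% × 25% = 10% of Northgate Group plc.
Chain via Summit Textiles S.p.A. (R2): 31% × 54% = 16.74% of Northgate Group plc.
Aggregating (R3): 10% + 16.74% = 26.74%.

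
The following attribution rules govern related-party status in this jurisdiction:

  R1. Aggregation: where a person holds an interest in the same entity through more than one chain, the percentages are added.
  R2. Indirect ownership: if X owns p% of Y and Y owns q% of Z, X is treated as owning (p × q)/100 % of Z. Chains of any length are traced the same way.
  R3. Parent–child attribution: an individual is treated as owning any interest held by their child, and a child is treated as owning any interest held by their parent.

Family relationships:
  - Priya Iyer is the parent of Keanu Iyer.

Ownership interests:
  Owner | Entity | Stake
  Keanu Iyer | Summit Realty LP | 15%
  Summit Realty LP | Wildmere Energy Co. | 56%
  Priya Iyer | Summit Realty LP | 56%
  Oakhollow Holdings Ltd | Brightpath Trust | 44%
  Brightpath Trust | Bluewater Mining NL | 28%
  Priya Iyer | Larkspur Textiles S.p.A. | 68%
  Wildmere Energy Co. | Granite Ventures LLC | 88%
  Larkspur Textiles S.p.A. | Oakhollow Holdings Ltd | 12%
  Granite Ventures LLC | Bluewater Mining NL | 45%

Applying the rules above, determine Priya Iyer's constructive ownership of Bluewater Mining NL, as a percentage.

By parent–child attribution (R3), Priya Iyer is treated as also owning Keanu Iyer's interest in Summit Realty LP, giving 56% + 15% = 71%.
Chain via Larkspur Textiles S.p.A. → Oakhollow Holdings Ltd → Brightpath Trust (R2): 68% × 12% × 44% × 28% = 1.005312% of Bluewater Mining NL.
Chain via Summit Realty LP → Wildmere Energy Co. → Granite Ventures LLC (R2): 71% × 56% × 88% × 45% = 15.74496% of Bluewater Mining NL.
Aggregating (R1): 1.005312% + 15.74496% = 16.750272%.

16.750272%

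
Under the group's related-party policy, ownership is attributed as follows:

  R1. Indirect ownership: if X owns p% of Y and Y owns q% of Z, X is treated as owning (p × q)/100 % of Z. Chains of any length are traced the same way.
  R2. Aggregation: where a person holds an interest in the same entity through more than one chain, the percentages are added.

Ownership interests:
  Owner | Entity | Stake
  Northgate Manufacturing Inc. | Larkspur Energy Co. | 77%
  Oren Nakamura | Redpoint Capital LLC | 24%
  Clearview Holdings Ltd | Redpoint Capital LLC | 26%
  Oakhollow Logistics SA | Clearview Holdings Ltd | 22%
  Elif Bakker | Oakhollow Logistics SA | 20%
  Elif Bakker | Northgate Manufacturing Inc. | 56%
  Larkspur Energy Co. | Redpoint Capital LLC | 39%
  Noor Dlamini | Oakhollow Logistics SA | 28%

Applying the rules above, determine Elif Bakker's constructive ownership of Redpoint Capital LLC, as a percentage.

Chain via Oakhollow Logistics SA → Clearview Holdings Ltd (R1): 20% × 22% × 26% = 1.144% of Redpoint Capital LLC.
Chain via Northgate Manufacturing Inc. → Larkspur Energy Co. (R1): 56% × 77% × 39% = 16.8168% of Redpoint Capital LLC.
Aggregating (R2): 1.144% + 16.8168% = 17.9608%.

17.9608%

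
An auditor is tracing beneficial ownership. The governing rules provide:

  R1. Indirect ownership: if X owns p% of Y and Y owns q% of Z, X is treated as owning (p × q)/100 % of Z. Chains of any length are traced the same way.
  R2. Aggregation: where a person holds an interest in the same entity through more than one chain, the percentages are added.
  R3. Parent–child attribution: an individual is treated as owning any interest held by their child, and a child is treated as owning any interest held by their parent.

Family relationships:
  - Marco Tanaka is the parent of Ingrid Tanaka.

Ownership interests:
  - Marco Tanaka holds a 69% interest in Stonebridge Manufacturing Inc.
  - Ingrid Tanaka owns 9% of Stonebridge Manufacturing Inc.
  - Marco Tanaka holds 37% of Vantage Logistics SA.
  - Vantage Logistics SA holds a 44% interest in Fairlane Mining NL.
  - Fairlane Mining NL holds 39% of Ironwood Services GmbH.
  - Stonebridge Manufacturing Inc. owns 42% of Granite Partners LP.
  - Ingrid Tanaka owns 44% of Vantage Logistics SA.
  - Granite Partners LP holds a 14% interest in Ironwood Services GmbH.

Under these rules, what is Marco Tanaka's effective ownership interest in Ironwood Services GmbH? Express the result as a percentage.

By parent–child attribution (R3), Marco Tanaka is treated as also owning Ingrid Tanaka's interest in Vantage Logistics SA, giving 37% + 44% = 81%.
By parent–child attribution (R3), Marco Tanaka is treated as also owning Ingrid Tanaka's interest in Stonebridge Manufacturing Inc, giving 69% + 9% = 78%.
Chain via Vantage Logistics SA → Fairlane Mining NL (R1): 81% × 44% × 39% = 13.8996% of Ironwood Services GmbH.
Chain via Stonebridge Manufacturing Inc. → Granite Partners LP (R1): 78% × 42% × 14% = 4.5864% of Ironwood Services GmbH.
Aggregating (R2): 13.8996% + 4.5864% = 18.486%.

18.486%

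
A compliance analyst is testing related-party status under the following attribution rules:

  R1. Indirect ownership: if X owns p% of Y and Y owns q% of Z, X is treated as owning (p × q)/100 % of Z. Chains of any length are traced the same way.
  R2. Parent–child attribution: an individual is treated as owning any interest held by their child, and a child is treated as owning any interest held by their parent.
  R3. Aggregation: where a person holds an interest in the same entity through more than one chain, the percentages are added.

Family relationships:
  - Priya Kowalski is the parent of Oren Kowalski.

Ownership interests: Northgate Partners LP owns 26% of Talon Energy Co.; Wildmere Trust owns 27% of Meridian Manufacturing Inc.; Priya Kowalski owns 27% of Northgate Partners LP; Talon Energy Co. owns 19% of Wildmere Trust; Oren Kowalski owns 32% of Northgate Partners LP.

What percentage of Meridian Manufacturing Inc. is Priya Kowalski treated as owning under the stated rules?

By parent–child attribution (R2), Priya Kowalski is treated as also owning Oren Kowalski's interest in Northgate Partners LP, giving 27% + 32% = 59%.
Chain via Northgate Partners LP → Talon Energy Co. → Wildmere Trust (R1): 59% × 26% × 19% × 27% = 0.786942% of Meridian Manufacturing Inc.

0.786942%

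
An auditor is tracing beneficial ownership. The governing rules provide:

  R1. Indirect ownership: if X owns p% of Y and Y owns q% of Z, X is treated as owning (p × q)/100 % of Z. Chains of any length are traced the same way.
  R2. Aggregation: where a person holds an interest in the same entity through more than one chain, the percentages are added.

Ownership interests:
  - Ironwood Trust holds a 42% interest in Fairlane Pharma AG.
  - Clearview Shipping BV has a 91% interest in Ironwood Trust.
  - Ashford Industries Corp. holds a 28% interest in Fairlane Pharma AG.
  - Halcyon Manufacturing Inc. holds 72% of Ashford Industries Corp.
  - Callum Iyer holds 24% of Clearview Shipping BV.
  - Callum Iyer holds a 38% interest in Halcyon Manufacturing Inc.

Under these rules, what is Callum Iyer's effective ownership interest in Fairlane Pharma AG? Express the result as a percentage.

16.8336%

Chain via Halcyon Manufacturing Inc. → Ashford Industries Corp. (R1): 38% × 72% × 28% = 7.6608% of Fairlane Pharma AG.
Chain via Clearview Shipping BV → Ironwood Trust (R1): 24% × 91% × 42% = 9.1728% of Fairlane Pharma AG.
Aggregating (R2): 7.6608% + 9.1728% = 16.8336%.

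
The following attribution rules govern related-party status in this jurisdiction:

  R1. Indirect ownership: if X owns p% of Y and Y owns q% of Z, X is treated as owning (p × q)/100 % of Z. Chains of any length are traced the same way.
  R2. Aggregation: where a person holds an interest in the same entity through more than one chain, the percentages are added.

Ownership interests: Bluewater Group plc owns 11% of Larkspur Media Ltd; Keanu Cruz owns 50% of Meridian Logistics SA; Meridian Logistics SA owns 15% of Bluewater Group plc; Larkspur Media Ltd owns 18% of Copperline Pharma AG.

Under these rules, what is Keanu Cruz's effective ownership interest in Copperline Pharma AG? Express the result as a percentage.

0.1485%

Chain via Meridian Logistics SA → Bluewater Group plc → Larkspur Media Ltd (R1): 50% × 15% × 11% × 18% = 0.1485% of Copperline Pharma AG.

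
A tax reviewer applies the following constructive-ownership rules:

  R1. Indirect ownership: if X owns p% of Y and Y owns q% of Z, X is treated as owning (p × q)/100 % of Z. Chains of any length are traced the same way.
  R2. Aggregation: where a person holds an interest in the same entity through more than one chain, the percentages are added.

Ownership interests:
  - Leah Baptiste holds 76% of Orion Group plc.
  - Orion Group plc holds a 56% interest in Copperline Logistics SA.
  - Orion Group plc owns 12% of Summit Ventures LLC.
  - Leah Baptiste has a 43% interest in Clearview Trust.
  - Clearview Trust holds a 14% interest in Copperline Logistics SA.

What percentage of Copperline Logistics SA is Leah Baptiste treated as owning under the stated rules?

48.58%

Chain via Orion Group plc (R1): 76% × 56% = 42.56% of Copperline Logistics SA.
Chain via Clearview Trust (R1): 43% × 14% = 6.02% of Copperline Logistics SA.
Aggregating (R2): 42.56% + 6.02% = 48.58%.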